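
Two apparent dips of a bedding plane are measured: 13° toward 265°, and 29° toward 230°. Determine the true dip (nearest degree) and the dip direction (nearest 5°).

true dip 34°, dip direction 195°

Represent each trace as a vector plunging at its apparent dip toward its trend (east-north-up frame): v₁ = (-0.971, -0.085, -0.225), v₂ = (-0.670, -0.562, -0.485).
The plane normal is n = v₁ × v₂ ∝ (-0.085, -0.320, 0.489).
True dip = arccos(n_z / |n|) = arccos(0.8280) = 34.1°.
Dip direction = atan2(-0.085, -0.320) = 195° (azimuth of n's horizontal projection).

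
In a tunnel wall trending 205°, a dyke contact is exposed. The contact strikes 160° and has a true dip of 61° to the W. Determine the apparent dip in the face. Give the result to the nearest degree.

52°

The strike is 160° and the section trends 205°; the acute angle between them is β = 45°.
tan(apparent dip) = tan 61° · sin 45° = 1.2757
α = arctan(1.2757) = 51.91°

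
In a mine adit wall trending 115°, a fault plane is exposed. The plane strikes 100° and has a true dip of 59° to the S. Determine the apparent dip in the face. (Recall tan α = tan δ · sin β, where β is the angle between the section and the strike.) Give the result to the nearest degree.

23°

The section lies 15° from the strike.
tan α = tan 59° × sin 15° = 1.6643 × 0.2588 = 0.4307
α = arctan(0.4307) = 23.30°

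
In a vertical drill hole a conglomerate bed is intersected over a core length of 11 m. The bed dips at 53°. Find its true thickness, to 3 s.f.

6.62 m

True thickness t = h · cos(dip) = 11 × cos 53°
t = 11 × 0.6018 = 6.620 m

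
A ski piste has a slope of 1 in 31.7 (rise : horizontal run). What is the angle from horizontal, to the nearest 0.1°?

1.8°

tan θ = 1/31.7 = 0.0315
θ = arctan(0.0315) = 1.81°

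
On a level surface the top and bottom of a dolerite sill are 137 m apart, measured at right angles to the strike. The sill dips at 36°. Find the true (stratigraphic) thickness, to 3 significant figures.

80.5 m

True thickness t = w · sin(dip) = 137 × sin 36°
t = 137 × 0.5878 = 80.527 m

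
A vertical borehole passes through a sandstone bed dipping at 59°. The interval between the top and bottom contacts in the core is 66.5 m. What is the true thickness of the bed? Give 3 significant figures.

34.3 m

True thickness t = h · cos(dip) = 66.5 × cos 59°
t = 66.5 × 0.5150 = 34.250 m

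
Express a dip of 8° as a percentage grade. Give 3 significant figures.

14.1%

grade % = 100 × tan 8° = 100 × 0.1405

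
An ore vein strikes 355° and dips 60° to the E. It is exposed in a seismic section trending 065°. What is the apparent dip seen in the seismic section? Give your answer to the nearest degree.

The section lies 70° from the strike.
tan(apparent dip) = tan 60° · sin 70° = 1.6276
α = arctan(1.6276) = 58.43°

58°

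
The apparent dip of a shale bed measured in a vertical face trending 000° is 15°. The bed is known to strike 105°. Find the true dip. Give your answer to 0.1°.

The section is 75° from the strike.
tan δ = tan α / sin β = tan 15° / sin 75° = 0.2679 / 0.9659 = 0.2774
δ = arctan(0.2774) = 15.50°

15.5°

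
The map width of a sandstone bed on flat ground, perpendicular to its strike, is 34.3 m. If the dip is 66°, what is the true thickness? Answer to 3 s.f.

31.3 m

True thickness t = w · sin(dip) = 34.3 × sin 66°
t = 34.3 × 0.9135 = 31.335 m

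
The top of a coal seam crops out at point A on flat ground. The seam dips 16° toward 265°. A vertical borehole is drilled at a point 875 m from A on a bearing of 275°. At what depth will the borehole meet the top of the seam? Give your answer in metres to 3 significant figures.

247 m

The hole lies 10° from the dip direction, so the down-dip offset is 875 × cos 10° = 861.71 m.
Depth = down-dip offset × tan(dip) = 861.71 × tan 16° = 861.71 × 0.2867
Depth = 247.09 m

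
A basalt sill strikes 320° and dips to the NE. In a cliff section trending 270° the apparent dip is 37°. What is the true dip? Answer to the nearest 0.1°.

The section is 50° from the strike.
tan(true dip) = tan 37° / sin 50° = 0.9837
δ = arctan(0.9837) = 44.53°

44.5°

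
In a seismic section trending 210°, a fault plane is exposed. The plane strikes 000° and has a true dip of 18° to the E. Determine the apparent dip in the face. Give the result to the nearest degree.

The strike is 000° and the section trends 210°; the acute angle between them is β = 30°.
tan(apparent dip) = tan 18° · sin 30° = 0.1625
α = arctan(0.1625) = 9.23°

9°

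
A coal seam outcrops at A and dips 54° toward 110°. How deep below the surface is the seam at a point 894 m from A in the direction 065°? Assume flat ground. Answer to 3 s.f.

The hole lies 45° from the dip direction, so the down-dip offset is 894 × cos 45° = 632.15 m.
Depth = down-dip offset × tan(dip) = 632.15 × tan 54° = 632.15 × 1.3764
Depth = 870.08 m

870 m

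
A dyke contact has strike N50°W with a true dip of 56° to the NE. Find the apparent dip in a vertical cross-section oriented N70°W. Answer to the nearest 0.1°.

The section lies 20° from the strike.
tan(apparent dip) = tan 56° · sin 20° = 0.5071
α = arctan(0.5071) = 26.89°

26.9°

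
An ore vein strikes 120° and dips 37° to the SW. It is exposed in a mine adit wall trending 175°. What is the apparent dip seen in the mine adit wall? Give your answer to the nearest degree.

The section lies 55° from the strike.
tan α = tan 37° × sin 55° = 0.7536 × 0.8192 = 0.6173
apparent dip = arctan 0.6173 = 31.69°

32°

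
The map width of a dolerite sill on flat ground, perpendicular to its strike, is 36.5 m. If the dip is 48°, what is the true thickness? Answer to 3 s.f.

27.1 m

True thickness t = w · sin(dip) = 36.5 × sin 48°
t = 36.5 × 0.7431 = 27.125 m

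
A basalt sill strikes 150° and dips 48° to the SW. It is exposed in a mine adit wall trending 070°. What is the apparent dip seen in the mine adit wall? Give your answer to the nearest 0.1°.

Angle between strike (150°) and section (070°): β = 80°.
tan(apparent dip) = tan 48° · sin 80° = 1.0937
α = arctan(1.0937) = 47.56°

47.6°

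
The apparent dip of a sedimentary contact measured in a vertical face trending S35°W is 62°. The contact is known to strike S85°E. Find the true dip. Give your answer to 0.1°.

β = acute angle between strike S85°E and section S35°W = 60°.
tan(true dip) = tan 62° / sin 60° = 2.1717
true dip = arctan 2.1717 = 65.28°

65.3°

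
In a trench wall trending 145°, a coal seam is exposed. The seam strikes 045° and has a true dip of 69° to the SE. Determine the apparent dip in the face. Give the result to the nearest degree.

Angle between strike (045°) and section (145°): β = 80°.
tan α = tan 69° × sin 80° = 2.6051 × 0.9848 = 2.5655
α = arctan(2.5655) = 68.70°

69°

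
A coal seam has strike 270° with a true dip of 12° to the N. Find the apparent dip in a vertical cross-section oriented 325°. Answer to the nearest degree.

10°

The strike is 270° and the section trends 325°; the acute angle between them is β = 55°.
tan α = tan 12° × sin 55° = 0.2126 × 0.8192 = 0.1741
apparent dip = arctan 0.1741 = 9.88°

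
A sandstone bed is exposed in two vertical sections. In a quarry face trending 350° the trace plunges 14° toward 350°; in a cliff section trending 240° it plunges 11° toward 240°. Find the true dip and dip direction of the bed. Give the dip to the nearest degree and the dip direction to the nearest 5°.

The two traces are lines in the plane: v₁ = (sin 350°·cos 14°, cos 350°·cos 14°, −sin 14°), v₂ = (sin 240°·cos 11°, cos 240°·cos 11°, −sin 11°).
Cross product v₁ × v₂ gives the pole to the plane: n ∝ (-0.301, 0.174, 0.895).
tan δ = √(n_x²+n_y²)/n_z = 0.347/0.895, so δ = 21.2°.
The horizontal component of n points toward azimuth atan2(n_x, n_y) = 300°, the dip direction.

true dip 21°, dip direction 300°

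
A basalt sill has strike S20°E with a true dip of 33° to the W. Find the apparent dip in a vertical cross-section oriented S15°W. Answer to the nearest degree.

Angle between strike (S20°E) and section (S15°W): β = 35°.
tan α = tan 33° × sin 35° = 0.6494 × 0.5736 = 0.3725
α = arctan(0.3725) = 20.43°

20°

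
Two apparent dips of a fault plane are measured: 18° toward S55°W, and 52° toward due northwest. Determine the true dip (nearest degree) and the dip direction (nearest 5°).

true dip 52°, dip direction 310°

The two traces are lines in the plane: v₁ = (sin 235°·cos 18°, cos 235°·cos 18°, −sin 18°), v₂ = (sin 315°·cos 52°, cos 315°·cos 52°, −sin 52°).
The plane normal is n = v₁ × v₂ ∝ (-0.564, 0.479, 0.577).
True dip = arccos(n_z / |n|) = arccos(0.6144) = 52.1°.
Dip direction = atan2(-0.564, 0.479) = 310° (azimuth of n's horizontal projection).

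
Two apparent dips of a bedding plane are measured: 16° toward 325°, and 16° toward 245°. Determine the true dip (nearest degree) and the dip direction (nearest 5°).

true dip 21°, dip direction 285°

The two traces are lines in the plane: v₁ = (sin 325°·cos 16°, cos 325°·cos 16°, −sin 16°), v₂ = (sin 245°·cos 16°, cos 245°·cos 16°, −sin 16°).
n = v₁ × v₂ = (-0.329, 0.088, 0.910) (taken with n_z > 0).
Dip δ = arctan(|n_h|/n_z) = arctan(0.341/0.910) = 20.5°.
The horizontal component of n points toward azimuth atan2(n_x, n_y) = 285°, the dip direction.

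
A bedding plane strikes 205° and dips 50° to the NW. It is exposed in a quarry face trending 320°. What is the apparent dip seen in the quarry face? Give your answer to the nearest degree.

47°

The strike is 205° and the section trends 320°; the acute angle between them is β = 65°.
tan α = tan 50° × sin 65° = 1.1918 × 0.9063 = 1.0801
apparent dip = arctan 1.0801 = 47.21°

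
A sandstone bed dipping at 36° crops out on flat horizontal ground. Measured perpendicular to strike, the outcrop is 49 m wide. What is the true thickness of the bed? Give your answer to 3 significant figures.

True thickness t = w · sin(dip) = 49 × sin 36°
t = 49 × 0.5878 = 28.801 m

28.8 m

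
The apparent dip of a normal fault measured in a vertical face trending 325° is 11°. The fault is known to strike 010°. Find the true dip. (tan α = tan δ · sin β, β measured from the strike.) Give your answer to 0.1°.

15.4°

β = acute angle between strike 010° and section 325° = 45°.
tan δ = tan α / sin β = tan 11° / sin 45° = 0.1944 / 0.7071 = 0.2749
true dip = arctan 0.2749 = 15.37°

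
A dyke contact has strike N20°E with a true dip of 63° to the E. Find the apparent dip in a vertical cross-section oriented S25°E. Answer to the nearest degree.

54°

The section lies 45° from the strike.
tan(apparent dip) = tan 63° · sin 45° = 1.3878
α = arctan(1.3878) = 54.22°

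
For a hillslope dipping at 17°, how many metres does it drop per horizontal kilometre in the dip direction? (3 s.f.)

drop per km = 1000 × tan 17° = 1000 × 0.3057

306 m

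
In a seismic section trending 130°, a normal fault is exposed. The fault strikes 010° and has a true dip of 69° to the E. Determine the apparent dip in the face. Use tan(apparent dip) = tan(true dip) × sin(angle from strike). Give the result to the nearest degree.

Angle between strike (010°) and section (130°): β = 60°.
tan(apparent dip) = tan 69° · sin 60° = 2.2561
apparent dip = arctan 2.2561 = 66.09°

66°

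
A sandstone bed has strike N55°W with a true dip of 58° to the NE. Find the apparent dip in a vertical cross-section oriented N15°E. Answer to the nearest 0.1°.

56.4°

Angle between strike (N55°W) and section (N15°E): β = 70°.
tan(apparent dip) = tan 58° · sin 70° = 1.5038
apparent dip = arctan 1.5038 = 56.38°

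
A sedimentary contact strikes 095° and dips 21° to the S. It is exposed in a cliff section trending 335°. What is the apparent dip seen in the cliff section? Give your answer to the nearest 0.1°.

18.4°

Angle between strike (095°) and section (335°): β = 60°.
tan(apparent dip) = tan 21° · sin 60° = 0.3324
α = arctan(0.3324) = 18.39°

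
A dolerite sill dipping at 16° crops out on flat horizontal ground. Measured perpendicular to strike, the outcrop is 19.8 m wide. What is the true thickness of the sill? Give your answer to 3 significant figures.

5.46 m

True thickness t = w · sin(dip) = 19.8 × sin 16°
t = 19.8 × 0.2756 = 5.458 m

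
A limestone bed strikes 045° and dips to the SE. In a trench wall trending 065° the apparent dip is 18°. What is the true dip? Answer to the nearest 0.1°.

43.5°

β = acute angle between strike 045° and section 065° = 20°.
tan(true dip) = tan 18° / sin 20° = 0.9500
true dip = arctan 0.9500 = 43.53°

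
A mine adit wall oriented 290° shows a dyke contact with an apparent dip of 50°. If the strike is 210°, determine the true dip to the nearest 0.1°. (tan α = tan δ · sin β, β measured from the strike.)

50.4°

The section is 80° from the strike.
tan(true dip) = tan 50° / sin 80° = 1.2101
δ = arctan(1.2101) = 50.43°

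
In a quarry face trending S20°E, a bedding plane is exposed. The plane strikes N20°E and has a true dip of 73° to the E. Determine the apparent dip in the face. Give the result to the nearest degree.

65°

The section lies 40° from the strike.
tan(apparent dip) = tan 73° · sin 40° = 2.1025
α = arctan(2.1025) = 64.56°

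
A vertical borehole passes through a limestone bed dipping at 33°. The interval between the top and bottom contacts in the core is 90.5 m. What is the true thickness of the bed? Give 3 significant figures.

True thickness t = h · cos(dip) = 90.5 × cos 33°
t = 90.5 × 0.8387 = 75.900 m

75.9 m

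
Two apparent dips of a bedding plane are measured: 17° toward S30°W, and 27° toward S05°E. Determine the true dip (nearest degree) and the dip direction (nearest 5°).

true dip 29°, dip direction 155°

The two traces are lines in the plane: v₁ = (sin 210°·cos 17°, cos 210°·cos 17°, −sin 17°), v₂ = (sin 175°·cos 27°, cos 175°·cos 27°, −sin 27°).
The plane normal is n = v₁ × v₂ ∝ (0.116, -0.240, 0.489).
tan δ = √(n_x²+n_y²)/n_z = 0.267/0.489, so δ = 28.6°.
The horizontal component of n points toward azimuth atan2(n_x, n_y) = 154°, the dip direction.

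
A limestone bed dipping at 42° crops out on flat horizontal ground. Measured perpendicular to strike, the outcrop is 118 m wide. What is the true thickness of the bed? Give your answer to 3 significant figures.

79.0 m

True thickness t = w · sin(dip) = 118 × sin 42°
t = 118 × 0.6691 = 78.957 m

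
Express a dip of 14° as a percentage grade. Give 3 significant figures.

grade % = 100 × tan 14° = 100 × 0.2493

24.9%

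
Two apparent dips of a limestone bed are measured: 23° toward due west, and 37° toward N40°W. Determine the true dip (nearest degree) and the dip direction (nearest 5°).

true dip 37°, dip direction 325°

Represent each trace as a vector plunging at its apparent dip toward its trend (east-north-up frame): v₁ = (-0.921, -0.000, -0.391), v₂ = (-0.513, 0.612, -0.602).
n = v₁ × v₂ = (-0.239, 0.353, 0.563) (taken with n_z > 0).
True dip = arccos(n_z / |n|) = arccos(0.7971) = 37.1°.
Dip direction = azimuth of (n_x, n_y) = atan2(-0.239, 0.353) = 326°.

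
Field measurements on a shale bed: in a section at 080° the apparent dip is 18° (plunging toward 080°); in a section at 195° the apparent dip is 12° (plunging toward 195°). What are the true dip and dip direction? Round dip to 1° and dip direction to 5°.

true dip 27°, dip direction 130°

The two traces are lines in the plane: v₁ = (sin 80°·cos 18°, cos 80°·cos 18°, −sin 18°), v₂ = (sin 195°·cos 12°, cos 195°·cos 12°, −sin 12°).
The plane normal is n = v₁ × v₂ ∝ (0.326, -0.273, 0.843).
tan δ = √(n_x²+n_y²)/n_z = 0.425/0.843, so δ = 26.8°.
Dip direction = azimuth of (n_x, n_y) = atan2(0.326, -0.273) = 130°.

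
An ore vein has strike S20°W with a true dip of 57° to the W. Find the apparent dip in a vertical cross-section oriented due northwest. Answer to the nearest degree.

54°

Angle between strike (S20°W) and section (due northwest): β = 65°.
tan α = tan 57° × sin 65° = 1.5399 × 0.9063 = 1.3956
apparent dip = arctan 1.3956 = 54.38°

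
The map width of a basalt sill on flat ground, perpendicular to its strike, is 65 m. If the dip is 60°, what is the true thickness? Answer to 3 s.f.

True thickness t = w · sin(dip) = 65 × sin 60°
t = 65 × 0.8660 = 56.292 m

56.3 m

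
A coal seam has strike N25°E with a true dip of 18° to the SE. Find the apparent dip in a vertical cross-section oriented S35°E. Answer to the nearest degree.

The section lies 60° from the strike.
tan(apparent dip) = tan 18° · sin 60° = 0.2814
α = arctan(0.2814) = 15.72°

16°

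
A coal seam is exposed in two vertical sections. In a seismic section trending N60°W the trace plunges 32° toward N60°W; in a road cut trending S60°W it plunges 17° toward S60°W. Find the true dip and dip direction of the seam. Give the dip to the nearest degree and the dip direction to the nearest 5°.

Represent each trace as a vector plunging at its apparent dip toward its trend (east-north-up frame): v₁ = (-0.734, 0.424, -0.530), v₂ = (-0.828, -0.478, -0.292).
n = v₁ × v₂ = (-0.377, 0.224, 0.702) (taken with n_z > 0).
True dip = arccos(n_z / |n|) = arccos(0.8480) = 32.0°.
The horizontal component of n points toward azimuth atan2(n_x, n_y) = 301°, the dip direction.

true dip 32°, dip direction 300°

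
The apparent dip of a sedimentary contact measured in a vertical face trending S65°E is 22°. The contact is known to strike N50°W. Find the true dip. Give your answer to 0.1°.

57.4°

The section is 15° from the strike.
tan(true dip) = tan 22° / sin 15° = 1.5610
true dip = arctan 1.5610 = 57.36°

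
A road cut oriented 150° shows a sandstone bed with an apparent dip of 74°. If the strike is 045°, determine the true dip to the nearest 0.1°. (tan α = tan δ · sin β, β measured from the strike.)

74.5°

The section is 75° from the strike.
tan(true dip) = tan 74° / sin 75° = 3.6104
true dip = arctan 3.6104 = 74.52°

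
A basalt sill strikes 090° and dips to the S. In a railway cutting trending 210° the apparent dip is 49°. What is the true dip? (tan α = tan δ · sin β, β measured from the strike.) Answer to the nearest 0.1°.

β = acute angle between strike 090° and section 210° = 60°.
tan(true dip) = tan 49° / sin 60° = 1.3283
true dip = arctan 1.3283 = 53.03°

53.0°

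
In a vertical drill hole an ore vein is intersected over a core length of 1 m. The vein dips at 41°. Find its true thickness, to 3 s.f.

0.755 m

True thickness t = h · cos(dip) = 1 × cos 41°
t = 1 × 0.7547 = 0.755 m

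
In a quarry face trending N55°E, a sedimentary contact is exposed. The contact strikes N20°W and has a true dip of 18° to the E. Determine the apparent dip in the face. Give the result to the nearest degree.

17°

The strike is N20°W and the section trends N55°E; the acute angle between them is β = 75°.
tan α = tan 18° × sin 75° = 0.3249 × 0.9659 = 0.3138
α = arctan(0.3138) = 17.42°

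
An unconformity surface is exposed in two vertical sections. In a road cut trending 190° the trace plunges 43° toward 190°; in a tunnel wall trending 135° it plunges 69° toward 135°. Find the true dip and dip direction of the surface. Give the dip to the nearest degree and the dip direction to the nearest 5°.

Represent each trace as a vector plunging at its apparent dip toward its trend (east-north-up frame): v₁ = (-0.127, -0.720, -0.682), v₂ = (0.253, -0.253, -0.934).
n = v₁ × v₂ = (0.500, -0.291, 0.215) (taken with n_z > 0).
Dip δ = arctan(|n_h|/n_z) = arctan(0.578/0.215) = 69.6°.
Dip direction = azimuth of (n_x, n_y) = atan2(0.500, -0.291) = 120°.

true dip 70°, dip direction 120°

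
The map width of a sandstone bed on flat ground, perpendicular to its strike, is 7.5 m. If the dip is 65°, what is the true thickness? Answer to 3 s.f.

6.80 m

True thickness t = w · sin(dip) = 7.5 × sin 65°
t = 7.5 × 0.9063 = 6.797 m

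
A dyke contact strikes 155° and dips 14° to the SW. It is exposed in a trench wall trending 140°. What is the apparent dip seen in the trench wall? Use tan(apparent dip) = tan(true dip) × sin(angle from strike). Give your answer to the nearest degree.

4°

Angle between strike (155°) and section (140°): β = 15°.
tan(apparent dip) = tan 14° · sin 15° = 0.0645
apparent dip = arctan 0.0645 = 3.69°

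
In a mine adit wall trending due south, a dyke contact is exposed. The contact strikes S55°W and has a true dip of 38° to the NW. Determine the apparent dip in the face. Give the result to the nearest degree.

The section lies 55° from the strike.
tan α = tan 38° × sin 55° = 0.7813 × 0.8192 = 0.6400
apparent dip = arctan 0.6400 = 32.62°

33°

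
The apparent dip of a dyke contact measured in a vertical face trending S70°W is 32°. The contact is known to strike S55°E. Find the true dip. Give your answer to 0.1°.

The section is 55° from the strike.
tan(true dip) = tan 32° / sin 55° = 0.7628
δ = arctan(0.7628) = 37.34°

37.3°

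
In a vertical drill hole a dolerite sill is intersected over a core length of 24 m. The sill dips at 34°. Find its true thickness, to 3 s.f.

True thickness t = h · cos(dip) = 24 × cos 34°
t = 24 × 0.8290 = 19.897 m

19.9 m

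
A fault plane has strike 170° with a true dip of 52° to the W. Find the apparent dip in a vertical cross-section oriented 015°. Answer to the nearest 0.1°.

28.4°

Angle between strike (170°) and section (015°): β = 25°.
tan α = tan 52° × sin 25° = 1.2799 × 0.4226 = 0.5409
α = arctan(0.5409) = 28.41°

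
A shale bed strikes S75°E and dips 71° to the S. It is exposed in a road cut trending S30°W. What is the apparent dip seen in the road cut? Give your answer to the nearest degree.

Angle between strike (S75°E) and section (S30°W): β = 75°.
tan α = tan 71° × sin 75° = 2.9042 × 0.9659 = 2.8053
apparent dip = arctan 2.8053 = 70.38°

70°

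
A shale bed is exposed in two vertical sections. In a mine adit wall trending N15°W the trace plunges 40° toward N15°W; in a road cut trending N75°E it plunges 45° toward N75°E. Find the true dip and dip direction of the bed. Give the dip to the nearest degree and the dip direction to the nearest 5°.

true dip 53°, dip direction 035°

Each apparent-dip line lies in the plane. As unit vectors (x east, y north, z up), v₁ plunges 40°→N15°W and v₂ plunges 45°→N75°E.
The plane normal is n = v₁ × v₂ ∝ (0.406, 0.579, 0.542).
Dip δ = arctan(|n_h|/n_z) = arctan(0.707/0.542) = 52.5°.
Dip direction = atan2(0.406, 0.579) = 35° (azimuth of n's horizontal projection).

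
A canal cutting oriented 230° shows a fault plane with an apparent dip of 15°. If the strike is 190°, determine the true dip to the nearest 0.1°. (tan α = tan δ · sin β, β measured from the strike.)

22.6°

β = acute angle between strike 190° and section 230° = 40°.
tan(true dip) = tan 15° / sin 40° = 0.4169
δ = arctan(0.4169) = 22.63°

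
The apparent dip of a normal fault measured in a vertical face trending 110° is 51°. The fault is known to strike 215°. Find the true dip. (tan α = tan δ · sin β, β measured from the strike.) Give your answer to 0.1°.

The section is 75° from the strike.
tan δ = tan α / sin β = tan 51° / sin 75° = 1.2349 / 0.9659 = 1.2785
δ = arctan(1.2785) = 51.97°

52.0°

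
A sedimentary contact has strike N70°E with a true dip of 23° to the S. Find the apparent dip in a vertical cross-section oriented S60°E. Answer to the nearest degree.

18°

The strike is N70°E and the section trends S60°E; the acute angle between them is β = 50°.
tan α = tan 23° × sin 50° = 0.4245 × 0.7660 = 0.3252
α = arctan(0.3252) = 18.01°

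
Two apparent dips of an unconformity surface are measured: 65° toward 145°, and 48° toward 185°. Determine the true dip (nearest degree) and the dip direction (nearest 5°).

true dip 66°, dip direction 125°

Represent each trace as a vector plunging at its apparent dip toward its trend (east-north-up frame): v₁ = (0.242, -0.346, -0.906), v₂ = (-0.058, -0.667, -0.743).
n = v₁ × v₂ = (0.347, -0.233, 0.182) (taken with n_z > 0).
Dip δ = arctan(|n_h|/n_z) = arctan(0.418/0.182) = 66.5°.
The horizontal component of n points toward azimuth atan2(n_x, n_y) = 124°, the dip direction.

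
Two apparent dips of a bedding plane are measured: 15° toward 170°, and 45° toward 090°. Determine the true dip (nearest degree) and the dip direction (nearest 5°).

true dip 45°, dip direction 095°

The two traces are lines in the plane: v₁ = (sin 170°·cos 15°, cos 170°·cos 15°, −sin 15°), v₂ = (sin 90°·cos 45°, cos 90°·cos 45°, −sin 45°).
Cross product v₁ × v₂ gives the pole to the plane: n ∝ (0.673, -0.064, 0.673).
Dip δ = arctan(|n_h|/n_z) = arctan(0.676/0.673) = 45.1°.
Dip direction = atan2(0.673, -0.064) = 95° (azimuth of n's horizontal projection).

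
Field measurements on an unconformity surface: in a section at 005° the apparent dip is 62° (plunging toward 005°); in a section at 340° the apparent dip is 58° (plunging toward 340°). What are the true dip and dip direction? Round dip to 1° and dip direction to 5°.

Represent each trace as a vector plunging at its apparent dip toward its trend (east-north-up frame): v₁ = (0.041, 0.468, -0.883), v₂ = (-0.181, 0.498, -0.848).
n = v₁ × v₂ = (0.043, 0.195, 0.105) (taken with n_z > 0).
tan δ = √(n_x²+n_y²)/n_z = 0.199/0.105, so δ = 62.2°.
Dip direction = azimuth of (n_x, n_y) = atan2(0.043, 0.195) = 12°.

true dip 62°, dip direction 010°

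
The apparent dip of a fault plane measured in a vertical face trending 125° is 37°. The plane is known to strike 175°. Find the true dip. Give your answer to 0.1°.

44.5°

The section is 50° from the strike.
tan(true dip) = tan 37° / sin 50° = 0.9837
δ = arctan(0.9837) = 44.53°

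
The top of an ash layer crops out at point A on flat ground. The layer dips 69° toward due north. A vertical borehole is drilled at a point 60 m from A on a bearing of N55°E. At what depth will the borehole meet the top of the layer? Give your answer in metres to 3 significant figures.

89.7 m

The hole lies 55° from the dip direction, so the down-dip offset is 60 × cos 55° = 34.41 m.
Depth = down-dip offset × tan(dip) = 34.41 × tan 69° = 34.41 × 2.6051
Depth = 89.65 m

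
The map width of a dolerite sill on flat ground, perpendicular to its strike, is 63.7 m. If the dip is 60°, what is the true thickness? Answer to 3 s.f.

55.2 m

True thickness t = w · sin(dip) = 63.7 × sin 60°
t = 63.7 × 0.8660 = 55.166 m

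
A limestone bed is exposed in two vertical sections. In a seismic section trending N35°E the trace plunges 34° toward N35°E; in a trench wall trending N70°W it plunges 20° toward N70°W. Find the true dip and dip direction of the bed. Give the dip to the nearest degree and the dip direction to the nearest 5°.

true dip 41°, dip direction 355°

Represent each trace as a vector plunging at its apparent dip toward its trend (east-north-up frame): v₁ = (0.476, 0.679, -0.559), v₂ = (-0.883, 0.321, -0.342).
Cross product v₁ × v₂ gives the pole to the plane: n ∝ (-0.053, 0.656, 0.752).
True dip = arccos(n_z / |n|) = arccos(0.7525) = 41.2°.
Dip direction = azimuth of (n_x, n_y) = atan2(-0.053, 0.656) = 355°.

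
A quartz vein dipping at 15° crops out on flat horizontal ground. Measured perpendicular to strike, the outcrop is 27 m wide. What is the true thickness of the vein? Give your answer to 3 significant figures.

True thickness t = w · sin(dip) = 27 × sin 15°
t = 27 × 0.2588 = 6.988 m

6.99 m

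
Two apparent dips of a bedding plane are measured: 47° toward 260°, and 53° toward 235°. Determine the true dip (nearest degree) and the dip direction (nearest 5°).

true dip 54°, dip direction 220°

The two traces are lines in the plane: v₁ = (sin 260°·cos 47°, cos 260°·cos 47°, −sin 47°), v₂ = (sin 235°·cos 53°, cos 235°·cos 53°, −sin 53°).
n = v₁ × v₂ = (-0.158, -0.176, 0.173) (taken with n_z > 0).
tan δ = √(n_x²+n_y²)/n_z = 0.236/0.173, so δ = 53.7°.
Dip direction = azimuth of (n_x, n_y) = atan2(-0.158, -0.176) = 222°.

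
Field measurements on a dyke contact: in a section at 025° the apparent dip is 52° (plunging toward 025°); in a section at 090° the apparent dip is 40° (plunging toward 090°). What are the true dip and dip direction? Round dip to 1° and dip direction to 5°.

true dip 53°, dip direction 040°

Each apparent-dip line lies in the plane. As unit vectors (x east, y north, z up), v₁ plunges 52°→025° and v₂ plunges 40°→090°.
Cross product v₁ × v₂ gives the pole to the plane: n ∝ (0.359, 0.436, 0.427).
True dip = arccos(n_z / |n|) = arccos(0.6034) = 52.9°.
Dip direction = atan2(0.359, 0.436) = 39° (azimuth of n's horizontal projection).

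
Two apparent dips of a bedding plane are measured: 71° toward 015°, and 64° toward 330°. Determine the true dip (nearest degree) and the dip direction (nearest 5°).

Each apparent-dip line lies in the plane. As unit vectors (x east, y north, z up), v₁ plunges 71°→015° and v₂ plunges 64°→330°.
The plane normal is n = v₁ × v₂ ∝ (0.076, 0.283, 0.101).
tan δ = √(n_x²+n_y²)/n_z = 0.293/0.101, so δ = 71.0°.
Dip direction = azimuth of (n_x, n_y) = atan2(0.076, 0.283) = 15°.

true dip 71°, dip direction 015°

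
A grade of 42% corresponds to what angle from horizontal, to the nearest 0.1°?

22.8°

tan θ = 42/100 = 0.4200
θ = arctan(0.4200) = 22.78°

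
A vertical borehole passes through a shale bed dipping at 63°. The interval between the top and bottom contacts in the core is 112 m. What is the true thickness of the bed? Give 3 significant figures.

50.8 m

True thickness t = h · cos(dip) = 112 × cos 63°
t = 112 × 0.4540 = 50.847 m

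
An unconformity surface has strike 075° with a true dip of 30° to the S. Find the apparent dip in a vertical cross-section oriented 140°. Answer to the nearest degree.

28°

The strike is 075° and the section trends 140°; the acute angle between them is β = 65°.
tan(apparent dip) = tan 30° · sin 65° = 0.5233
α = arctan(0.5233) = 27.62°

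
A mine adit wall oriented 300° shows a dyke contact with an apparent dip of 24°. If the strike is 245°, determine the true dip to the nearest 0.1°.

β = acute angle between strike 245° and section 300° = 55°.
tan(true dip) = tan 24° / sin 55° = 0.5435
δ = arctan(0.5435) = 28.53°

28.5°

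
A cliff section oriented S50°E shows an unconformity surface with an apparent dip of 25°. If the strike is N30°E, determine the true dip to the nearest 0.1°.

25.3°

The section is 80° from the strike.
tan(true dip) = tan 25° / sin 80° = 0.4735
true dip = arctan 0.4735 = 25.34°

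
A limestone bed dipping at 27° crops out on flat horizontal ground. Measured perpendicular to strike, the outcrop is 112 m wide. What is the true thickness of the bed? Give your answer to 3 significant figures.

50.8 m

True thickness t = w · sin(dip) = 112 × sin 27°
t = 112 × 0.4540 = 50.847 m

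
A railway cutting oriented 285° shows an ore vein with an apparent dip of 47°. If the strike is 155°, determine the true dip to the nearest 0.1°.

The section is 50° from the strike.
tan δ = tan α / sin β = tan 47° / sin 50° = 1.0724 / 0.7660 = 1.3999
δ = arctan(1.3999) = 54.46°

54.5°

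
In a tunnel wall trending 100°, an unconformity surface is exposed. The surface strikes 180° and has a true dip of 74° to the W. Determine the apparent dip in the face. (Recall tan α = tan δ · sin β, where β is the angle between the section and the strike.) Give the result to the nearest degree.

74°

The section lies 80° from the strike.
tan(apparent dip) = tan 74° · sin 80° = 3.4344
apparent dip = arctan 3.4344 = 73.77°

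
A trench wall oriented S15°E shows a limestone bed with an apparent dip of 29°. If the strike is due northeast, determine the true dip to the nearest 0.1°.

32.6°

The section is 60° from the strike.
tan δ = tan α / sin β = tan 29° / sin 60° = 0.5543 / 0.8660 = 0.6401
true dip = arctan 0.6401 = 32.62°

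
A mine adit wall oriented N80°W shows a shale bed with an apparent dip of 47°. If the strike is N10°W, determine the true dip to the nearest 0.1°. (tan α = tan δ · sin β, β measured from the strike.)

The section is 70° from the strike.
tan(true dip) = tan 47° / sin 70° = 1.1412
δ = arctan(1.1412) = 48.77°

48.8°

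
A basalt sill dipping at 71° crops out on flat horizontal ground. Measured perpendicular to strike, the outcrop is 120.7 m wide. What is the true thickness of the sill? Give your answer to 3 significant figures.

True thickness t = w · sin(dip) = 120.7 × sin 71°
t = 120.7 × 0.9455 = 114.124 m

114 m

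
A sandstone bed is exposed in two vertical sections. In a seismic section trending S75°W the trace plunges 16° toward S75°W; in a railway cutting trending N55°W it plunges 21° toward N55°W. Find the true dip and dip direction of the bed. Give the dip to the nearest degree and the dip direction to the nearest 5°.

true dip 21°, dip direction 295°

Represent each trace as a vector plunging at its apparent dip toward its trend (east-north-up frame): v₁ = (-0.929, -0.249, -0.276), v₂ = (-0.765, 0.535, -0.358).
n = v₁ × v₂ = (-0.237, 0.122, 0.687) (taken with n_z > 0).
tan δ = √(n_x²+n_y²)/n_z = 0.266/0.687, so δ = 21.2°.
Dip direction = azimuth of (n_x, n_y) = atan2(-0.237, 0.122) = 297°.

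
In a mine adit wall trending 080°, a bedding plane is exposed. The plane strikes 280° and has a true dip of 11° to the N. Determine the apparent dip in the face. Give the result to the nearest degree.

Angle between strike (280°) and section (080°): β = 20°.
tan(apparent dip) = tan 11° · sin 20° = 0.0665
α = arctan(0.0665) = 3.80°

4°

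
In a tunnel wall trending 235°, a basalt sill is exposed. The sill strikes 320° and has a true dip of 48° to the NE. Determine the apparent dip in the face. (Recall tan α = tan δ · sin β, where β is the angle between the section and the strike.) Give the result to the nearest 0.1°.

47.9°

The strike is 320° and the section trends 235°; the acute angle between them is β = 85°.
tan α = tan 48° × sin 85° = 1.1106 × 0.9962 = 1.1064
apparent dip = arctan 1.1064 = 47.89°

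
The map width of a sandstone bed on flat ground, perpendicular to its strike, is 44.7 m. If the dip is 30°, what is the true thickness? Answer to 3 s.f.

22.3 m

True thickness t = w · sin(dip) = 44.7 × sin 30°
t = 44.7 × 0.5000 = 22.350 m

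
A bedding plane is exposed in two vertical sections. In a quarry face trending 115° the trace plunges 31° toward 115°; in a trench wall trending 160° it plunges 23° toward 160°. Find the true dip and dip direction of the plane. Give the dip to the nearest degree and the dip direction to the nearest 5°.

Represent each trace as a vector plunging at its apparent dip toward its trend (east-north-up frame): v₁ = (0.777, -0.362, -0.515), v₂ = (0.315, -0.865, -0.391).
n = v₁ × v₂ = (0.304, -0.141, 0.558) (taken with n_z > 0).
True dip = arccos(n_z / |n|) = arccos(0.8572) = 31.0°.
Dip direction = atan2(0.304, -0.141) = 115° (azimuth of n's horizontal projection).

true dip 31°, dip direction 115°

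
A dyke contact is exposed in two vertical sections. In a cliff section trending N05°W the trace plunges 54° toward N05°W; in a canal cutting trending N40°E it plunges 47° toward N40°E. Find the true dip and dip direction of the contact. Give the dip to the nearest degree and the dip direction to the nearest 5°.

true dip 54°, dip direction 000°

The two traces are lines in the plane: v₁ = (sin 355°·cos 54°, cos 355°·cos 54°, −sin 54°), v₂ = (sin 40°·cos 47°, cos 40°·cos 47°, −sin 47°).
Cross product v₁ × v₂ gives the pole to the plane: n ∝ (0.006, 0.392, 0.283).
tan δ = √(n_x²+n_y²)/n_z = 0.392/0.283, so δ = 54.1°.
The horizontal component of n points toward azimuth atan2(n_x, n_y) = 1°, the dip direction.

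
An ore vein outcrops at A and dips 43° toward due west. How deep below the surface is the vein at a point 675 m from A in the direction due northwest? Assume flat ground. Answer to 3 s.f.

The hole lies 45° from the dip direction, so the down-dip offset is 675 × cos 45° = 477.30 m.
Depth = down-dip offset × tan(dip) = 477.30 × tan 43° = 477.30 × 0.9325
Depth = 445.09 m

445 m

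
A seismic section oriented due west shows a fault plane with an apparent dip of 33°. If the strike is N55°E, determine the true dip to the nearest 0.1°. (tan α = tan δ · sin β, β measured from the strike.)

The section is 35° from the strike.
tan δ = tan α / sin β = tan 33° / sin 35° = 0.6494 / 0.5736 = 1.1322
δ = arctan(1.1322) = 48.55°

48.5°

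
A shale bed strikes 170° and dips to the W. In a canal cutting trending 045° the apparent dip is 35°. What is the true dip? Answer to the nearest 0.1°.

40.5°

The section is 55° from the strike.
tan δ = tan α / sin β = tan 35° / sin 55° = 0.7002 / 0.8192 = 0.8548
δ = arctan(0.8548) = 40.52°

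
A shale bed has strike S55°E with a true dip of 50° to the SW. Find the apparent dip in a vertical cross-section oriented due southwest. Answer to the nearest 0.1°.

49.6°

Angle between strike (S55°E) and section (due southwest): β = 80°.
tan(apparent dip) = tan 50° · sin 80° = 1.1736
apparent dip = arctan 1.1736 = 49.57°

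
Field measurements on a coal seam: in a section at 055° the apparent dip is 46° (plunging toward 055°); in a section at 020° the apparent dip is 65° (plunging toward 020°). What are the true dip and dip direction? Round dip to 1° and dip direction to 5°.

true dip 68°, dip direction 350°

Each apparent-dip line lies in the plane. As unit vectors (x east, y north, z up), v₁ plunges 46°→055° and v₂ plunges 65°→020°.
The plane normal is n = v₁ × v₂ ∝ (-0.075, 0.412, 0.168).
True dip = arccos(n_z / |n|) = arccos(0.3732) = 68.1°.
Dip direction = azimuth of (n_x, n_y) = atan2(-0.075, 0.412) = 350°.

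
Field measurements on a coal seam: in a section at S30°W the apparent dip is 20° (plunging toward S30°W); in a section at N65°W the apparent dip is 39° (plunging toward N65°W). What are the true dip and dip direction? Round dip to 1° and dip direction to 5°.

true dip 41°, dip direction 275°

Represent each trace as a vector plunging at its apparent dip toward its trend (east-north-up frame): v₁ = (-0.470, -0.814, -0.342), v₂ = (-0.704, 0.328, -0.629).
Cross product v₁ × v₂ gives the pole to the plane: n ∝ (-0.624, 0.055, 0.727).
Dip δ = arctan(|n_h|/n_z) = arctan(0.627/0.727) = 40.8°.
Dip direction = atan2(-0.624, 0.055) = 275° (azimuth of n's horizontal projection).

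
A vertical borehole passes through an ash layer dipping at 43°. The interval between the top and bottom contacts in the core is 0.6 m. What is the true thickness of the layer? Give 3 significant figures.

True thickness t = h · cos(dip) = 0.6 × cos 43°
t = 0.6 × 0.7314 = 0.439 m

0.439 m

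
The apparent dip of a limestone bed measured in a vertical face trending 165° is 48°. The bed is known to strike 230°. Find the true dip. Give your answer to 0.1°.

50.8°

The section is 65° from the strike.
tan δ = tan α / sin β = tan 48° / sin 65° = 1.1106 / 0.9063 = 1.2254
δ = arctan(1.2254) = 50.78°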